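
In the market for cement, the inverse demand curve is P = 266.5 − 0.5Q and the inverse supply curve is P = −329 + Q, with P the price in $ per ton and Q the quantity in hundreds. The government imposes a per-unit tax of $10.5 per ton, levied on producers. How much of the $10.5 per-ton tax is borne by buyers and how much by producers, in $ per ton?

Buyers bear $3.5 per ton; producers bear $7 per ton.

Rewrite in direct form: Qd = 533 − 2P and Qs = P + 329.
Without the tax, 533 − 2P = P + 329 gives 3P = 204, so P* = $68 and Q* = 397.
With the tax collected from producers, supply shifts: Qs = (P − 10.5) + 329.
New equilibrium: buyers pay $71.5, producers receive $61, Q = 390. (Wedge: Pb − Ps = 10.5.)
Burden on buyers: $3.5; on producers: $7. (They sum to $10.5.)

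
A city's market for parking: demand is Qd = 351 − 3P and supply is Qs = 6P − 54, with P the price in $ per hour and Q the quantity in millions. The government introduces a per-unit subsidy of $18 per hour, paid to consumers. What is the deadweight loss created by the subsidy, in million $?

Deadweight loss = $324 million.

Without the subsidy, 351 − 3P = 6P − 54 gives 9P = 405, so P* = $45 and Q* = 216.
With a per-unit subsidy paid to consumers, each effectively pays P − 18, so demand becomes Qd = 351 − 3(P − 18).
New equilibrium: consumers pay $33, producers receive $51, Q = 252. (Wedge: Pb − Ps = −18.)
Quantity rises by |ΔQ| = |216 − 252| = 36.
DWL = ½ · t · |ΔQ| = ½ · 18 · 36 = $324.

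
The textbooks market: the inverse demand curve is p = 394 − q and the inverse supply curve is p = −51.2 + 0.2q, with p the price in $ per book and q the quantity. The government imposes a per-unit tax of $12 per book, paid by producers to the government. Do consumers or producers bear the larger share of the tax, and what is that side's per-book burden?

Consumers bear the larger share: $10 per book.

Inverting to q(p) form: qd = 394 − p; qs = 5p + 256.
Before the tax: set 394 − p = 5p + 256 → p* = $23, q* = 371.
With the tax collected from producers, supply shifts: qs = 5(p − 12) + 256.
Solving gives q = 361 with consumers paying $33 and producers receiving $21 (the $12 wedge).
Per-book burden: consumers $10, producers $2.
Consumers take the larger share because demand is less price-elastic here (demand slope 1 vs supply slope 5).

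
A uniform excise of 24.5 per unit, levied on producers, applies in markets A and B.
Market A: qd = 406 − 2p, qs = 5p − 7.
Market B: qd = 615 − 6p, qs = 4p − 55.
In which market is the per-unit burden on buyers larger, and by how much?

Market A, by 7.7.

Market A: pre-tax p* = 59, q* = 288; post-tax q = 253; per-unit burden on buyers = 17.5.
Market B: pre-tax p* = 67, q* = 213; post-tax q = 154.2; per-unit burden on buyers = 9.8.
Difference: 17.5 vs 9.8 → market A is larger by 7.7.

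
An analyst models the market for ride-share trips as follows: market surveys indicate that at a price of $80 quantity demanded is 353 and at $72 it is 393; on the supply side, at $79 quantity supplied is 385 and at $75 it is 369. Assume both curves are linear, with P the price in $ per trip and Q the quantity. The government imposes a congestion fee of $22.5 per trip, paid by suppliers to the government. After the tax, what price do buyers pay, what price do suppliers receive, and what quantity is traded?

Demand slope: (393 − 353)/(72 − 80) = -5, so Qd = 753 − 5P.
Supply slope: (369 − 385)/(75 − 79) = 4, so Qs = 4P + 69.
Before the tax: set 753 − 5P = 4P + 69 → P* = $76, Q* = 373.
With the tax collected from suppliers, supply shifts: Qs = 4(P − 22.5) + 69.
Solving gives Q = 323 with buyers paying $86 and suppliers receiving $63.5 (the $22.5 wedge).
The less price-elastic side of the market bears the larger share of a per-unit tax.

Buyers pay $86; suppliers receive $63.5; quantity = 323.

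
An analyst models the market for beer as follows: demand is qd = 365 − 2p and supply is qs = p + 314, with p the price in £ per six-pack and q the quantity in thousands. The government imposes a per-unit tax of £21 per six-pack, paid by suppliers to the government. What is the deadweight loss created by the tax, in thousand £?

Without the tax, 365 − 2p = p + 314 gives 3p = 51, so p* = £17 and q* = 331.
With the tax collected from suppliers, supply shifts: qs = (p − 21) + 314.
Solving gives q = 317 with buyers paying £24 and suppliers receiving £3 (the £21 wedge).
Quantity falls by |ΔQ| = |331 − 317| = 14.
DWL = ½ · t · |ΔQ| = ½ · 21 · 14 = £147.

Deadweight loss = £147 thousand.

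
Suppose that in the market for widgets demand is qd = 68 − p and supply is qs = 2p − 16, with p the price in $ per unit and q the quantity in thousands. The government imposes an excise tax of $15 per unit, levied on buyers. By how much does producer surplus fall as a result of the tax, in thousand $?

Without the tax, 68 − p = 2p − 16 gives 3p = 84, so p* = $28 and q* = 40.
With the tax collected from buyers, demand (in seller-price terms) shifts: qd = 68 − (p + 15).
Solving gives q = 30 with buyers paying $38 and suppliers receiving $23 (the $15 wedge).
ΔPS is the trapezoid between Q = 30 and Q = 40 of height $5: ½ · (40 + 30) · 5 = $175.

Producer surplus falls by $175 thousand.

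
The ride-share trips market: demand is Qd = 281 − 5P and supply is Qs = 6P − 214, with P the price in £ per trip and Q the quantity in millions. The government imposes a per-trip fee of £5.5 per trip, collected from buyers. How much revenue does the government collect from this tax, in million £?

Tax revenue = £225.5 million.

Without the tax, 281 − 5P = 6P − 214 gives 11P = 495, so P* = £45 and Q* = 56.
With the tax collected from buyers, demand (in seller-price terms) shifts: Qd = 281 − 5(P + 5.5).
New equilibrium: buyers pay £48, producers receive £42.5, Q = 41. (Wedge: Pb − Ps = 5.5.)
Revenue = t · Q = 5.5 · 41 = £225.5.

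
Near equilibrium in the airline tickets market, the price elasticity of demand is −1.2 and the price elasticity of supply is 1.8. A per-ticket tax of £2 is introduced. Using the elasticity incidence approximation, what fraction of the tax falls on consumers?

Incidence ratio: consumers' share ≈ εs / (εs + |εd|) = 1.8 / (1.8 + 1.2) = 0.6.
Supply is the more elastic side, so consumers bear the larger share.

Consumers' share ≈ 0.6.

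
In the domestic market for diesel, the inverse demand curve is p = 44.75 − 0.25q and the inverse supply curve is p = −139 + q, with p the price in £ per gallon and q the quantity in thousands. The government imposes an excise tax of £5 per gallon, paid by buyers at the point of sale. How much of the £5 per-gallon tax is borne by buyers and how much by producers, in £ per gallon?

Buyers bear £1 per gallon; producers bear £4 per gallon.

Inverting to q(p) form: qd = 179 − 4p; qs = p + 139.
Without the tax, 179 − 4p = p + 139 gives 5p = 40, so p* = £8 and q* = 147.
With the tax collected from buyers, demand (in seller-price terms) shifts: qd = 179 − 4(p + 5).
New equilibrium: buyers pay £9, producers receive £4, q = 143. (Wedge: pb − ps = 5.)
Burden on buyers: £1; on producers: £4. (They sum to £5.)
The less price-elastic side of the market bears the larger share of a per-unit tax.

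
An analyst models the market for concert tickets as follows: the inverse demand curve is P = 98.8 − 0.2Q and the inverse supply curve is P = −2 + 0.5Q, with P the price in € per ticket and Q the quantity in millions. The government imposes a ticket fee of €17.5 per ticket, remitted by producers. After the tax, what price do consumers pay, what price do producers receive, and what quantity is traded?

Rewrite in direct form: Qd = 494 − 5P and Qs = 2P + 4.
Before the tax: set 494 − 5P = 2P + 4 → P* = €70, Q* = 144.
With the tax collected from producers, supply shifts: Qs = 2(P − 17.5) + 4.
Solving gives Q = 119 with consumers paying €75 and producers receiving €57.5 (the €17.5 wedge).
The less price-elastic side of the market bears the larger share of a per-unit tax.

Consumers pay €75; producers receive €57.5; quantity = 119.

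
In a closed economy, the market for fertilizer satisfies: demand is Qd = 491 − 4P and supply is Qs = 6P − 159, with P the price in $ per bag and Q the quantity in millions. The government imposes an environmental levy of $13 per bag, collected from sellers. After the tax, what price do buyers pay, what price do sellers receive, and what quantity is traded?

Buyers pay $72.8; sellers receive $59.8; quantity = 199.8.

Before the tax: set 491 − 4P = 6P − 159 → P* = $65, Q* = 231.
With the tax collected from sellers, supply shifts: Qs = 6(P − 13) − 159.
New equilibrium: buyers pay $72.8, sellers receive $59.8, Q = 199.8. (Wedge: Pb − Ps = 13.)
The less price-elastic side of the market bears the larger share of a per-unit tax.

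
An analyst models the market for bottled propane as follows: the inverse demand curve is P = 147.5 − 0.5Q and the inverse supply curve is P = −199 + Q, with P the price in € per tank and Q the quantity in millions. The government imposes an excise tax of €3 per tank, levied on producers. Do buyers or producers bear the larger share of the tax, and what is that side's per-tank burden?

Rewrite in direct form: Qd = 295 − 2P and Qs = P + 199.
Without the tax, 295 − 2P = P + 199 gives 3P = 96, so P* = €32 and Q* = 231.
With the tax collected from producers, supply shifts: Qs = (P − 3) + 199.
New equilibrium: buyers pay €33, producers receive €30, Q = 229. (Wedge: Pb − Ps = 3.)
Per-tank burden: buyers €1, producers €2.
Producers take the larger share because supply is less price-elastic here (demand slope 2 vs supply slope 1).
The less price-elastic side of the market bears the larger share of a per-unit tax.

Producers bear the larger share: €2 per tank.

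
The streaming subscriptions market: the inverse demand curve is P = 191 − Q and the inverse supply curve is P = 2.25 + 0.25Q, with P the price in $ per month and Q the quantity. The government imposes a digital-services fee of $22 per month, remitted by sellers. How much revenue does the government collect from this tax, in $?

Rewrite in direct form: Qd = 191 − P and Qs = 4P − 9.
Without the tax, 191 − P = 4P − 9 gives 5P = 200, so P* = $40 and Q* = 151.
With the tax collected from sellers, supply shifts: Qs = 4(P − 22) − 9.
New equilibrium: buyers pay $57.6, sellers receive $35.6, Q = 133.4. (Wedge: Pb − Ps = 22.)
Revenue = t · Q = 22 · 133.4 = $2934.8.

Tax revenue = $2934.8.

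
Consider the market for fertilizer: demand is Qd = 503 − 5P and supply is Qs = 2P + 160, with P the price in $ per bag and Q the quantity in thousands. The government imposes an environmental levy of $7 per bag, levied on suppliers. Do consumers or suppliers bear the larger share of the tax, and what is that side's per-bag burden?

Suppliers bear the larger share: $5 per bag.

Without the tax, 503 − 5P = 2P + 160 gives 7P = 343, so P* = $49 and Q* = 258.
With the tax collected from suppliers, supply shifts: Qs = 2(P − 7) + 160.
Solving gives Q = 248 with consumers paying $51 and suppliers receiving $44 (the $7 wedge).
Per-bag burden: consumers $2, suppliers $5.
Suppliers take the larger share because supply is less price-elastic here (demand slope 5 vs supply slope 2).
The less price-elastic side of the market bears the larger share of a per-unit tax.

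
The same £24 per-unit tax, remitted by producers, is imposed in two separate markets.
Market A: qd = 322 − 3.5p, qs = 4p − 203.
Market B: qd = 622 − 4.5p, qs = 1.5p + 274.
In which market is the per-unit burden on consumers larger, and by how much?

Market A: pre-tax p* = £70, q* = 77; post-tax q = 32.2; per-unit burden on consumers = £12.8.
Market B: pre-tax p* = £58, q* = 361; post-tax q = 334; per-unit burden on consumers = £6.
Difference: £12.8 vs £6 → market A is larger by £6.8.

Market A, by £6.8.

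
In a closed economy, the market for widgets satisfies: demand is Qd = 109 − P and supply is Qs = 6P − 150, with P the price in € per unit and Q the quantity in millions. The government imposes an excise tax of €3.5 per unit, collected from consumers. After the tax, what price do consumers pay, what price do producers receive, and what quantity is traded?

Consumers pay €40; producers receive €36.5; quantity = 69.

Without the tax, 109 − P = 6P − 150 gives 7P = 259, so P* = €37 and Q* = 72.
With the tax collected from consumers, demand (in seller-price terms) shifts: Qd = 109 − (P + 3.5).
New equilibrium: consumers pay €40, producers receive €36.5, Q = 69. (Wedge: Pb − Ps = 3.5.)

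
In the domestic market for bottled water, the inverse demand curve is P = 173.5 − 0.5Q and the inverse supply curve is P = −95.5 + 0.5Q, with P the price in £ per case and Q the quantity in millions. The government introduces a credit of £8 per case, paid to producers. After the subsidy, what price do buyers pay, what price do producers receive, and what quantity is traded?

Inverting to Q(P) form: Qd = 347 − 2P; Qs = 2P + 191.
Without the subsidy, 347 − 2P = 2P + 191 gives 4P = 156, so P* = £39 and Q* = 269.
With a per-unit subsidy paid to producers, each receives P + 8 per unit sold, so supply becomes Qs = 2(P + 8) + 191.
New equilibrium: buyers pay £35, producers receive £43, Q = 277. (Wedge: Pb − Ps = −8.)

Buyers pay £35; producers receive £43; quantity = 277.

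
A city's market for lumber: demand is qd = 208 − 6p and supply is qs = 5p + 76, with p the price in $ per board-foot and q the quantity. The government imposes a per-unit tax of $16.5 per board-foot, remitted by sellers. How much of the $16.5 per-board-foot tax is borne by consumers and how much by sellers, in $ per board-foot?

Consumers bear $7.5 per board-foot; sellers bear $9 per board-foot.

Before the tax: set 208 − 6p = 5p + 76 → p* = $12, q* = 136.
With the tax collected from sellers, supply shifts: qs = 5(p − 16.5) + 76.
Solving gives q = 91 with consumers paying $19.5 and sellers receiving $3 (the $16.5 wedge).
Burden on consumers: $7.5; on sellers: $9. (They sum to $16.5.)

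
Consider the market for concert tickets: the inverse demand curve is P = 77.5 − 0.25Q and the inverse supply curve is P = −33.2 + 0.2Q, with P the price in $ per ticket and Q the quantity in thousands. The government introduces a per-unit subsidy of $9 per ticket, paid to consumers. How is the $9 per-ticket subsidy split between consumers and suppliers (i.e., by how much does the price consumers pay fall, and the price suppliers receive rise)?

Consumers gain $5 per ticket; suppliers gain $4 per ticket.

Inverting to Q(P) form: Qd = 310 − 4P; Qs = 5P + 166.
Without the subsidy, 310 − 4P = 5P + 166 gives 9P = 144, so P* = $16 and Q* = 246.
With a per-unit subsidy paid to consumers, each effectively pays P − 9, so demand becomes Qd = 310 − 4(P − 9).
New equilibrium: consumers pay $11, suppliers receive $20, Q = 266. (Wedge: Pb − Ps = −9.)
Gain to consumers: $5; to suppliers: $4. (They sum to $9.)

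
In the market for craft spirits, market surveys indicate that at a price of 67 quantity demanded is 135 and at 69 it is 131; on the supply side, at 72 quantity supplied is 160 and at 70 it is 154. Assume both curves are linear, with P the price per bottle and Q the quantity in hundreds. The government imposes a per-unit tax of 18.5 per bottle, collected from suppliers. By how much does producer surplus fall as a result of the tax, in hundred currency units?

Demand slope: (131 − 135)/(69 − 67) = -2, so Qd = 269 − 2P.
Supply slope: (154 − 160)/(70 − 72) = 3, so Qs = 3P − 56.
Without the tax, 269 − 2P = 3P − 56 gives 5P = 325, so P* = 65 and Q* = 139.
With the tax collected from suppliers, supply shifts: Qs = 3(P − 18.5) − 56.
New equilibrium: buyers pay 76.1, suppliers receive 57.6, Q = 116.8. (Wedge: Pb − Ps = 18.5.)
ΔPS is the trapezoid between Q = 116.8 and Q = 139 of height 7.4: ½ · (139 + 116.8) · 7.4 = 946.46.

Producer surplus falls by 946.46 hundred.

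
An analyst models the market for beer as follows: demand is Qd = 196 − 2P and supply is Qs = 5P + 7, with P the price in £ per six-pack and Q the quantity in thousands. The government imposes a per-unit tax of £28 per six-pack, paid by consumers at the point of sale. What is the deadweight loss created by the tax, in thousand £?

Without the tax, 196 − 2P = 5P + 7 gives 7P = 189, so P* = £27 and Q* = 142.
With the tax collected from consumers, demand (in seller-price terms) shifts: Qd = 196 − 2(P + 28).
Solving gives Q = 102 with consumers paying £47 and producers receiving £19 (the £28 wedge).
Quantity falls by |ΔQ| = |142 − 102| = 40.
DWL = ½ · t · |ΔQ| = ½ · 28 · 40 = £560.

Deadweight loss = £560 thousand.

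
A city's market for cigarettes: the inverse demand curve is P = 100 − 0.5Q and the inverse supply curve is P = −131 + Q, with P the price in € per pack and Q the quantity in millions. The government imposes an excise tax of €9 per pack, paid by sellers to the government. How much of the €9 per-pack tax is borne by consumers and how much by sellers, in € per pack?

Inverting to Q(P) form: Qd = 200 − 2P; Qs = P + 131.
Without the tax, 200 − 2P = P + 131 gives 3P = 69, so P* = €23 and Q* = 154.
With the tax collected from sellers, supply shifts: Qs = (P − 9) + 131.
New equilibrium: consumers pay €26, sellers receive €17, Q = 148. (Wedge: Pb − Ps = 9.)
Burden on consumers: €3; on sellers: €6. (They sum to €9.)
The less price-elastic side of the market bears the larger share of a per-unit tax.

Consumers bear €3 per pack; sellers bear €6 per pack.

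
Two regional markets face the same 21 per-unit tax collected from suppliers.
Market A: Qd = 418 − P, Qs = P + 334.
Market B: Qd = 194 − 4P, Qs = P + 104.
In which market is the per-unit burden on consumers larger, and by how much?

Market A, by 6.3.

Market A: pre-tax P* = 42, Q* = 376; post-tax Q = 365.5; per-unit burden on consumers = 10.5.
Market B: pre-tax P* = 18, Q* = 122; post-tax Q = 105.2; per-unit burden on consumers = 4.2.
Difference: 10.5 vs 4.2 → market A is larger by 6.3.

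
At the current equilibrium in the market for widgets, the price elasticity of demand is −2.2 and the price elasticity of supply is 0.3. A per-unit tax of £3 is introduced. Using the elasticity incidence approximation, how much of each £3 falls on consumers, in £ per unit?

Consumers bear ≈ £0.36 per unit.

Incidence ratio: consumers' share ≈ εs / (εs + |εd|) = 0.3 / (0.3 + 2.2) = 0.12.
So consumers bear ≈ 0.12 × £3 = £0.36; suppliers bear £2.64.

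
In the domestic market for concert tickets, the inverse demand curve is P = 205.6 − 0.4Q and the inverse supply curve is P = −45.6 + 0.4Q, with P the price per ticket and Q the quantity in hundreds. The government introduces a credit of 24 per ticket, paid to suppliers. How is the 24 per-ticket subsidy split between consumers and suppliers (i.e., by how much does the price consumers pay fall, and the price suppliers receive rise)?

Inverting to Q(P) form: Qd = 514 − 2.5P; Qs = 2.5P + 114.
Without the subsidy, 514 − 2.5P = 2.5P + 114 gives 5P = 400, so P* = 80 and Q* = 314.
With a per-unit subsidy paid to suppliers, each receives P + 24 per unit sold, so supply becomes Qs = 2.5(P + 24) + 114.
New equilibrium: consumers pay 68, suppliers receive 92, Q = 344. (Wedge: Pb − Ps = −24.)
Gain to consumers: 12; to suppliers: 12. (They sum to 24.)

Consumers gain 12 per ticket; suppliers gain 12 per ticket.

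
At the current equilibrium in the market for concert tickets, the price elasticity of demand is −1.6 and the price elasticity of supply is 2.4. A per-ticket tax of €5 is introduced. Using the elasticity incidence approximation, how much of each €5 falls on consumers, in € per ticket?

Incidence ratio: consumers' share ≈ εs / (εs + |εd|) = 2.4 / (2.4 + 1.6) = 0.6.
So consumers bear ≈ 0.6 × €5 = €3; producers bear €2.

Consumers bear ≈ €3 per ticket.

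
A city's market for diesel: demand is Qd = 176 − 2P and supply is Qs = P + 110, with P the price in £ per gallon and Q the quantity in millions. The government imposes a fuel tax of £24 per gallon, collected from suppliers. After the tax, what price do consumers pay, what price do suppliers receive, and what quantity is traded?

Without the tax, 176 − 2P = P + 110 gives 3P = 66, so P* = £22 and Q* = 132.
With the tax collected from suppliers, supply shifts: Qs = (P − 24) + 110.
Solving gives Q = 116 with consumers paying £30 and suppliers receiving £6 (the £24 wedge).

Consumers pay £30; suppliers receive £6; quantity = 116.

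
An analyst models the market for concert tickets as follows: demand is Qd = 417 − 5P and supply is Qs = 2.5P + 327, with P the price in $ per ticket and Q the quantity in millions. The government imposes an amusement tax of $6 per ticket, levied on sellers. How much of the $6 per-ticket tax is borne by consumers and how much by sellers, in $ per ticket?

Consumers bear $2 per ticket; sellers bear $4 per ticket.

Before the tax: set 417 − 5P = 2.5P + 327 → P* = $12, Q* = 357.
With the tax collected from sellers, supply shifts: Qs = 2.5(P − 6) + 327.
New equilibrium: consumers pay $14, sellers receive $8, Q = 347. (Wedge: Pb − Ps = 6.)
Burden on consumers: $2; on sellers: $4. (They sum to $6.)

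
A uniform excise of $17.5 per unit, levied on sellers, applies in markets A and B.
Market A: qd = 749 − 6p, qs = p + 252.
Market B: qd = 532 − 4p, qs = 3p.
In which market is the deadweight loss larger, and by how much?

Market B, by $131.25.

Market A: pre-tax p* = $71, q* = 323; post-tax q = 308; deadweight loss = $131.25.
Market B: pre-tax p* = $76, q* = 228; post-tax q = 198; deadweight loss = $262.5.
Difference: $131.25 vs $262.5 → market B is larger by $131.25.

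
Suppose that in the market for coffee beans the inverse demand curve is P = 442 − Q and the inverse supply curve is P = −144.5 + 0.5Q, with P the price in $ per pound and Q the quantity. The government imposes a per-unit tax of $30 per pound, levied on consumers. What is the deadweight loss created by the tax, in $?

Inverting to Q(P) form: Qd = 442 − P; Qs = 2P + 289.
Without the tax, 442 − P = 2P + 289 gives 3P = 153, so P* = $51 and Q* = 391.
With the tax collected from consumers, demand (in seller-price terms) shifts: Qd = 442 − (P + 30).
New equilibrium: consumers pay $71, sellers receive $41, Q = 371. (Wedge: Pb − Ps = 30.)
Quantity falls by |ΔQ| = |391 − 371| = 20.
DWL = ½ · t · |ΔQ| = ½ · 30 · 20 = $300.

Deadweight loss = $300.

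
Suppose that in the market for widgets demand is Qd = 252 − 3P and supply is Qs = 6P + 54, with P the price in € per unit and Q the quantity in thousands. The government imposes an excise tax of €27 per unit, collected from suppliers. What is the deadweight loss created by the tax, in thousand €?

Deadweight loss = €729 thousand.

Before the tax: set 252 − 3P = 6P + 54 → P* = €22, Q* = 186.
With the tax collected from suppliers, supply shifts: Qs = 6(P − 27) + 54.
New equilibrium: consumers pay €40, suppliers receive €13, Q = 132. (Wedge: Pb − Ps = 27.)
Quantity falls by |ΔQ| = |186 − 132| = 54.
DWL = ½ · t · |ΔQ| = ½ · 27 · 54 = €729.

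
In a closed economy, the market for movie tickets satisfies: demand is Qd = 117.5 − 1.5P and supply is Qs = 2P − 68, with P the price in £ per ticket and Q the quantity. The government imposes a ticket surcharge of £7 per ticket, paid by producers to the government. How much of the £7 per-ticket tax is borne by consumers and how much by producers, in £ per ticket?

Without the tax, 117.5 − 1.5P = 2P − 68 gives 3.5P = 185.5, so P* = £53 and Q* = 38.
With the tax collected from producers, supply shifts: Qs = 2(P − 7) − 68.
Solving gives Q = 32 with consumers paying £57 and producers receiving £50 (the £7 wedge).
Burden on consumers: £4; on producers: £3. (They sum to £7.)
The less price-elastic side of the market bears the larger share of a per-unit tax.

Consumers bear £4 per ticket; producers bear £3 per ticket.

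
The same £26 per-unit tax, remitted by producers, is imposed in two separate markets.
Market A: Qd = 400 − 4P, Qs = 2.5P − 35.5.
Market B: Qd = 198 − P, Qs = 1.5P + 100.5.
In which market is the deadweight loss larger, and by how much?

Market A, by £317.2.

Market A: pre-tax P* = £67, Q* = 132; post-tax Q = 92; deadweight loss = £520.
Market B: pre-tax P* = £39, Q* = 159; post-tax Q = 143.4; deadweight loss = £202.8.
Difference: £520 vs £202.8 → market A is larger by £317.2.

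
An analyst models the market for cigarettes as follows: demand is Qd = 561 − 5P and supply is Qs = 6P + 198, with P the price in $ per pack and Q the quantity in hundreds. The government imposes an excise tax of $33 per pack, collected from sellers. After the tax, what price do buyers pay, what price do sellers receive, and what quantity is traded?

Before the tax: set 561 − 5P = 6P + 198 → P* = $33, Q* = 396.
With the tax collected from sellers, supply shifts: Qs = 6(P − 33) + 198.
Solving gives Q = 306 with buyers paying $51 and sellers receiving $18 (the $33 wedge).
The less price-elastic side of the market bears the larger share of a per-unit tax.

Buyers pay $51; sellers receive $18; quantity = 306.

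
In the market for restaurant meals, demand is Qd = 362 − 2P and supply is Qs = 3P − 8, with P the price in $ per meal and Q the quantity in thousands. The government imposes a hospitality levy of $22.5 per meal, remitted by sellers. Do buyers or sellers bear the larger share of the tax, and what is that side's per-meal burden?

Without the tax, 362 − 2P = 3P − 8 gives 5P = 370, so P* = $74 and Q* = 214.
With the tax collected from sellers, supply shifts: Qs = 3(P − 22.5) − 8.
Solving gives Q = 187 with buyers paying $87.5 and sellers receiving $65 (the $22.5 wedge).
Per-meal burden: buyers $13.5, sellers $9.
Buyers take the larger share because demand is less price-elastic here (demand slope 2 vs supply slope 3).

Buyers bear the larger share: $13.5 per meal.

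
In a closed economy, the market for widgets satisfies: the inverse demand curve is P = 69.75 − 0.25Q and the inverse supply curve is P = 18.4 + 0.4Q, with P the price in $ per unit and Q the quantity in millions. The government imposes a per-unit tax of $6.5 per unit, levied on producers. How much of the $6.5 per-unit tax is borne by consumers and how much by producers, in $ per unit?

Rewrite in direct form: Qd = 279 − 4P and Qs = 2.5P − 46.
Before the tax: set 279 − 4P = 2.5P − 46 → P* = $50, Q* = 79.
With the tax collected from producers, supply shifts: Qs = 2.5(P − 6.5) − 46.
New equilibrium: consumers pay $52.5, producers receive $46, Q = 69. (Wedge: Pb − Ps = 6.5.)
Burden on consumers: $2.5; on producers: $4. (They sum to $6.5.)

Consumers bear $2.5 per unit; producers bear $4 per unit.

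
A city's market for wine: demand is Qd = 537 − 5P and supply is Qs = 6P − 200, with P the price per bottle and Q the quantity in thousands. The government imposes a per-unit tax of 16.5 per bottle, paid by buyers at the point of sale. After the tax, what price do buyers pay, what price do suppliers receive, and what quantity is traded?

Before the tax: set 537 − 5P = 6P − 200 → P* = 67, Q* = 202.
With the tax collected from buyers, demand (in seller-price terms) shifts: Qd = 537 − 5(P + 16.5).
Solving gives Q = 157 with buyers paying 76 and suppliers receiving 59.5 (the 16.5 wedge).

Buyers pay 76; suppliers receive 59.5; quantity = 157.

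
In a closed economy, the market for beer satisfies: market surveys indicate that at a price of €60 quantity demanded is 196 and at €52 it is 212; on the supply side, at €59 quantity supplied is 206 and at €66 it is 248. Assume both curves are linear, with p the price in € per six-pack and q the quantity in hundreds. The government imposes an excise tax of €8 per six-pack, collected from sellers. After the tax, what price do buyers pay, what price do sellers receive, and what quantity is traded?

Demand slope: (212 − 196)/(52 − 60) = -2, so qd = 316 − 2p.
Supply slope: (248 − 206)/(66 − 59) = 6, so qs = 6p − 148.
Before the tax: set 316 − 2p = 6p − 148 → p* = €58, q* = 200.
With the tax collected from sellers, supply shifts: qs = 6(p − 8) − 148.
New equilibrium: buyers pay €64, sellers receive €56, q = 188. (Wedge: pb − ps = 8.)
The less price-elastic side of the market bears the larger share of a per-unit tax.

Buyers pay €64; sellers receive €56; quantity = 188.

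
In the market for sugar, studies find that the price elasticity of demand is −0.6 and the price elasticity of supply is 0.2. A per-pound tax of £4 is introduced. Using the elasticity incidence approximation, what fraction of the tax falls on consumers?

Consumers' share ≈ 0.25.

Incidence ratio: consumers' share ≈ εs / (εs + |εd|) = 0.2 / (0.2 + 0.6) = 0.25.
Supply is the less elastic side, so consumers bear the smaller share.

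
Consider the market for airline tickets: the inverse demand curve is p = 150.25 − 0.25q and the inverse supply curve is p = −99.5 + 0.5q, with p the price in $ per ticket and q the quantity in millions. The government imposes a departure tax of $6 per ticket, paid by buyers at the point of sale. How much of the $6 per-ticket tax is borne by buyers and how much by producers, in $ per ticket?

Buyers bear $2 per ticket; producers bear $4 per ticket.

Inverting to q(p) form: qd = 601 − 4p; qs = 2p + 199.
Without the tax, 601 − 4p = 2p + 199 gives 6p = 402, so p* = $67 and q* = 333.
With the tax collected from buyers, demand (in seller-price terms) shifts: qd = 601 − 4(p + 6).
New equilibrium: buyers pay $69, producers receive $63, q = 325. (Wedge: pb − ps = 6.)
Burden on buyers: $2; on producers: $4. (They sum to $6.)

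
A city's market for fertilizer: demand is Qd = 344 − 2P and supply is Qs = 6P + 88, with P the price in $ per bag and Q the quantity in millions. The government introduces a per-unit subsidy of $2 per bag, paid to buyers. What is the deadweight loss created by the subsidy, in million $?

Before the subsidy: set 344 − 2P = 6P + 88 → P* = $32, Q* = 280.
With a per-unit subsidy paid to buyers, each effectively pays P − 2, so demand becomes Qd = 344 − 2(P − 2).
Solving gives Q = 283 with buyers paying $30.5 and producers receiving $32.5 (the $2 wedge).
Quantity rises by |ΔQ| = |280 − 283| = 3.
DWL = ½ · t · |ΔQ| = ½ · 2 · 3 = $3.

Deadweight loss = $3 million.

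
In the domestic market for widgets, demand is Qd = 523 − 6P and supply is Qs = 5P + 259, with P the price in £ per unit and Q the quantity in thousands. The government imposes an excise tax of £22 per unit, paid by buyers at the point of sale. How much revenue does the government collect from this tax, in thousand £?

Tax revenue = £7018 thousand.

Without the tax, 523 − 6P = 5P + 259 gives 11P = 264, so P* = £24 and Q* = 379.
With the tax collected from buyers, demand (in seller-price terms) shifts: Qd = 523 − 6(P + 22).
Solving gives Q = 319 with buyers paying £34 and suppliers receiving £12 (the £22 wedge).
Revenue = t · Q = 22 · 319 = £7018.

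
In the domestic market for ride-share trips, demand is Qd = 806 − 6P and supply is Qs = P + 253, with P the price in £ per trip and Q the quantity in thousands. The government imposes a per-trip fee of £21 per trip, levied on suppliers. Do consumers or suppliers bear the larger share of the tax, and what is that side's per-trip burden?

Suppliers bear the larger share: £18 per trip.

Before the tax: set 806 − 6P = P + 253 → P* = £79, Q* = 332.
With the tax collected from suppliers, supply shifts: Qs = (P − 21) + 253.
Solving gives Q = 314 with consumers paying £82 and suppliers receiving £61 (the £21 wedge).
Per-trip burden: consumers £3, suppliers £18.
Suppliers take the larger share because supply is less price-elastic here (demand slope 6 vs supply slope 1).
The less price-elastic side of the market bears the larger share of a per-unit tax.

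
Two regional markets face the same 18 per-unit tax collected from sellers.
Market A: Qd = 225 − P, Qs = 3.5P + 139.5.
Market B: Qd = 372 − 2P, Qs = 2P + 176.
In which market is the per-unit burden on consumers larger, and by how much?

Market A: pre-tax P* = 19, Q* = 206; post-tax Q = 192; per-unit burden on consumers = 14.
Market B: pre-tax P* = 49, Q* = 274; post-tax Q = 256; per-unit burden on consumers = 9.
Difference: 14 vs 9 → market A is larger by 5.

Market A, by 5.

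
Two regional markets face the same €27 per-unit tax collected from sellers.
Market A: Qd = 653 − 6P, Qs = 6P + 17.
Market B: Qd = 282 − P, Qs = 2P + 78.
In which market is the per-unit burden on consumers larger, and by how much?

Market A: pre-tax P* = €53, Q* = 335; post-tax Q = 254; per-unit burden on consumers = €13.5.
Market B: pre-tax P* = €68, Q* = 214; post-tax Q = 196; per-unit burden on consumers = €18.
Difference: €13.5 vs €18 → market B is larger by €4.5.

Market B, by €4.5.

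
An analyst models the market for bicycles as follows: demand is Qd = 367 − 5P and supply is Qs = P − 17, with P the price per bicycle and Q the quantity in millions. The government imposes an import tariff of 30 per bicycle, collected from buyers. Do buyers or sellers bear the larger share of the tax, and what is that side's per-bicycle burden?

Sellers bear the larger share: 25 per bicycle.

Without the tax, 367 − 5P = P − 17 gives 6P = 384, so P* = 64 and Q* = 47.
With the tax collected from buyers, demand (in seller-price terms) shifts: Qd = 367 − 5(P + 30).
New equilibrium: buyers pay 69, sellers receive 39, Q = 22. (Wedge: Pb − Ps = 30.)
Per-bicycle burden: buyers 5, sellers 25.
Sellers take the larger share because supply is less price-elastic here (demand slope 5 vs supply slope 1).
The less price-elastic side of the market bears the larger share of a per-unit tax.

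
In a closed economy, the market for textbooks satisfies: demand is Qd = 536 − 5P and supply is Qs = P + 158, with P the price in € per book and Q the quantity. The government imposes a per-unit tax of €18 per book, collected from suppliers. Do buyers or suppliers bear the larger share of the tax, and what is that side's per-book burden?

Suppliers bear the larger share: €15 per book.

Without the tax, 536 − 5P = P + 158 gives 6P = 378, so P* = €63 and Q* = 221.
With the tax collected from suppliers, supply shifts: Qs = (P − 18) + 158.
New equilibrium: buyers pay €66, suppliers receive €48, Q = 206. (Wedge: Pb − Ps = 18.)
Per-book burden: buyers €3, suppliers €15.
Suppliers take the larger share because supply is less price-elastic here (demand slope 5 vs supply slope 1).
The less price-elastic side of the market bears the larger share of a per-unit tax.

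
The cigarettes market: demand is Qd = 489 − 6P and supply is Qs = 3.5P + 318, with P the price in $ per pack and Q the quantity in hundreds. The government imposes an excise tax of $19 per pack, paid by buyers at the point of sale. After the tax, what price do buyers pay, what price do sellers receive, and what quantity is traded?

Buyers pay $25; sellers receive $6; quantity = 339.

Without the tax, 489 − 6P = 3.5P + 318 gives 9.5P = 171, so P* = $18 and Q* = 381.
With the tax collected from buyers, demand (in seller-price terms) shifts: Qd = 489 − 6(P + 19).
New equilibrium: buyers pay $25, sellers receive $6, Q = 339. (Wedge: Pb − Ps = 19.)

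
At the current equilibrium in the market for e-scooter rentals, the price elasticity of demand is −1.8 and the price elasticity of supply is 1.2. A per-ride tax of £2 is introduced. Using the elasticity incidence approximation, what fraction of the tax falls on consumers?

Incidence ratio: consumers' share ≈ εs / (εs + |εd|) = 1.2 / (1.2 + 1.8) = 0.4.
Supply is the less elastic side, so consumers bear the smaller share.

Consumers' share ≈ 0.4.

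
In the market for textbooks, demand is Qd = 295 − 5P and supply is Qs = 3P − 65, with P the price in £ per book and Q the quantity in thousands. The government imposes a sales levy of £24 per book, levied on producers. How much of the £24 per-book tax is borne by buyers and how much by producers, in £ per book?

Before the tax: set 295 − 5P = 3P − 65 → P* = £45, Q* = 70.
With the tax collected from producers, supply shifts: Qs = 3(P − 24) − 65.
New equilibrium: buyers pay £54, producers receive £30, Q = 25. (Wedge: Pb − Ps = 24.)
Burden on buyers: £9; on producers: £15. (They sum to £24.)

Buyers bear £9 per book; producers bear £15 per book.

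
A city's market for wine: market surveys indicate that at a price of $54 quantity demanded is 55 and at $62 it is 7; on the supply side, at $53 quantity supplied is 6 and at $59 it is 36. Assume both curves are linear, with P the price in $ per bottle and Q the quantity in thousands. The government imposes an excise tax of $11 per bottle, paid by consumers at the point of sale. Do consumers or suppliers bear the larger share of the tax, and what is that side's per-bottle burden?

Suppliers bear the larger share: $6 per bottle.

Demand slope: (7 − 55)/(62 − 54) = -6, so Qd = 379 − 6P.
Supply slope: (36 − 6)/(59 − 53) = 5, so Qs = 5P − 259.
Before the tax: set 379 − 6P = 5P − 259 → P* = $58, Q* = 31.
With the tax collected from consumers, demand (in seller-price terms) shifts: Qd = 379 − 6(P + 11).
New equilibrium: consumers pay $63, suppliers receive $52, Q = 1. (Wedge: Pb − Ps = 11.)
Per-bottle burden: consumers $5, suppliers $6.
Suppliers take the larger share because supply is less price-elastic here (demand slope 6 vs supply slope 5).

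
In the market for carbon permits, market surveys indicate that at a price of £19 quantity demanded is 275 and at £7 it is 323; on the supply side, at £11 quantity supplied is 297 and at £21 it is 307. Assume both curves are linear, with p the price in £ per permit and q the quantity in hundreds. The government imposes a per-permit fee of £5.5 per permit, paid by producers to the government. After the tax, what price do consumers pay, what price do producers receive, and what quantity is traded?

Demand slope: (323 − 275)/(7 − 19) = -4, so qd = 351 − 4p.
Supply slope: (307 − 297)/(21 − 11) = 1, so qs = p + 286.
Before the tax: set 351 − 4p = p + 286 → p* = £13, q* = 299.
With the tax collected from producers, supply shifts: qs = (p − 5.5) + 286.
Solving gives q = 294.6 with consumers paying £14.1 and producers receiving £8.6 (the £5.5 wedge).

Consumers pay £14.1; producers receive £8.6; quantity = 294.6.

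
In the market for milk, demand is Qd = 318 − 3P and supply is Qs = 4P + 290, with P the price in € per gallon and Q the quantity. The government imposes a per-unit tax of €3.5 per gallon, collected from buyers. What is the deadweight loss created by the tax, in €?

Deadweight loss = €10.5.

Before the tax: set 318 − 3P = 4P + 290 → P* = €4, Q* = 306.
With the tax collected from buyers, demand (in seller-price terms) shifts: Qd = 318 − 3(P + 3.5).
New equilibrium: buyers pay €6, suppliers receive €2.5, Q = 300. (Wedge: Pb − Ps = 3.5.)
Quantity falls by |ΔQ| = |306 − 300| = 6.
DWL = ½ · t · |ΔQ| = ½ · 3.5 · 6 = €10.5.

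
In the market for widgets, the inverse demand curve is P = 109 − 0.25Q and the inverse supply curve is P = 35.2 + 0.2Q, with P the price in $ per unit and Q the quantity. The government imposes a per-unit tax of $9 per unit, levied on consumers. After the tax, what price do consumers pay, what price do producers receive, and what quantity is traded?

Rewrite in direct form: Qd = 436 − 4P and Qs = 5P − 176.
Without the tax, 436 − 4P = 5P − 176 gives 9P = 612, so P* = $68 and Q* = 164.
With the tax collected from consumers, demand (in seller-price terms) shifts: Qd = 436 − 4(P + 9).
Solving gives Q = 144 with consumers paying $73 and producers receiving $64 (the $9 wedge).
The less price-elastic side of the market bears the larger share of a per-unit tax.

Consumers pay $73; producers receive $64; quantity = 144.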